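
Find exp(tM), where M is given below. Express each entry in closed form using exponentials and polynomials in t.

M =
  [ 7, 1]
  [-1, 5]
e^{tM} =
  [t*exp(6*t) + exp(6*t), t*exp(6*t)]
  [-t*exp(6*t), -t*exp(6*t) + exp(6*t)]

Strategy: write M = P · J · P⁻¹ where J is a Jordan canonical form, so e^{tM} = P · e^{tJ} · P⁻¹, and e^{tJ} can be computed block-by-block.

M has Jordan form
J =
  [6, 1]
  [0, 6]
(up to reordering of blocks).

Per-block formulas:
  For a 2×2 Jordan block J_2(6): exp(t · J_2(6)) = e^(6t)·(I + t·N), where N is the 2×2 nilpotent shift.

After assembling e^{tJ} and conjugating by P, we get:

e^{tM} =
  [t*exp(6*t) + exp(6*t), t*exp(6*t)]
  [-t*exp(6*t), -t*exp(6*t) + exp(6*t)]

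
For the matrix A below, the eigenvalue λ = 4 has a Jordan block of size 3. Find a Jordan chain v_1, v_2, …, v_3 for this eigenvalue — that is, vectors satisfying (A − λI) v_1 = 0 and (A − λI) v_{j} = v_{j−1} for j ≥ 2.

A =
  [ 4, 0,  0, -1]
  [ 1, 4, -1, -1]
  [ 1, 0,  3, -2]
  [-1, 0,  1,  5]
A Jordan chain for λ = 4 of length 3:
v_1 = (1, 0, 1, 0)ᵀ
v_2 = (0, 1, 1, -1)ᵀ
v_3 = (1, 0, 0, 0)ᵀ

Let N = A − (4)·I. We want v_3 with N^3 v_3 = 0 but N^2 v_3 ≠ 0; then v_{j-1} := N · v_j for j = 3, …, 2.

Pick v_3 = (1, 0, 0, 0)ᵀ.
Then v_2 = N · v_3 = (0, 1, 1, -1)ᵀ.
Then v_1 = N · v_2 = (1, 0, 1, 0)ᵀ.

Sanity check: (A − (4)·I) v_1 = (0, 0, 0, 0)ᵀ = 0. ✓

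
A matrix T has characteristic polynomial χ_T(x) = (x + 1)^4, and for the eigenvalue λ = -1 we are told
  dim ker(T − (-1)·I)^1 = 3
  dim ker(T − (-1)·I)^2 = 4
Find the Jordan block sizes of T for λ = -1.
Block sizes for λ = -1: [2, 1, 1]

From the dimensions of kernels of powers, the number of Jordan blocks of size at least j is d_j − d_{j−1} where d_j = dim ker(N^j) (with d_0 = 0). Computing the differences gives [3, 1].
The number of blocks of size exactly k is (#blocks of size ≥ k) − (#blocks of size ≥ k + 1), so the partition is: 2 block(s) of size 1, 1 block(s) of size 2.
In nonincreasing order the block sizes are [2, 1, 1].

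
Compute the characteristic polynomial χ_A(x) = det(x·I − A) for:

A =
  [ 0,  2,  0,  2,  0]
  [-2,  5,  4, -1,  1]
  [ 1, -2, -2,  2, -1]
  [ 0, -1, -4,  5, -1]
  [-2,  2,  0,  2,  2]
x^5 - 10*x^4 + 40*x^3 - 80*x^2 + 80*x - 32

Expanding det(x·I − A) (e.g. by cofactor expansion or by noting that A is similar to its Jordan form J, which has the same characteristic polynomial as A) gives
  χ_A(x) = x^5 - 10*x^4 + 40*x^3 - 80*x^2 + 80*x - 32
which factors as (x - 2)^5. The eigenvalues (with algebraic multiplicities) are λ = 2 with multiplicity 5.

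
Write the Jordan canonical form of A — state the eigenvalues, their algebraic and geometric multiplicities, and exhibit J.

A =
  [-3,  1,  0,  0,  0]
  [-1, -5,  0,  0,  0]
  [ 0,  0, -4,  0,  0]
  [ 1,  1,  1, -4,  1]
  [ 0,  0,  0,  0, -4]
J_2(-4) ⊕ J_2(-4) ⊕ J_1(-4)

The characteristic polynomial is
  det(x·I − A) = x^5 + 20*x^4 + 160*x^3 + 640*x^2 + 1280*x + 1024 = (x + 4)^5

Eigenvalues and multiplicities (the geometric multiplicity of λ is n − rank(A − λI), which equals the number of Jordan blocks for λ):
  λ = -4: algebraic multiplicity = 5, geometric multiplicity = 3

Determining the block sizes for each eigenvalue:
  λ = -4: with am = 5 and gm = 3, the partition is not yet determined (e.g. several partitions of 5 into 3 parts exist). Let N = A − (-4)·I. Computing rank(N^1) = 2, rank(N^2) = 0; the number of blocks of size ≥ j is rank(N^{j−1}) − rank(N^j), giving [3, 2]. So we have 2 block(s) of size 2, 1 block(s) of size 1 → block sizes [2, 2, 1]

Assembling the blocks gives a Jordan form
J =
  [-4,  1,  0,  0,  0]
  [ 0, -4,  0,  0,  0]
  [ 0,  0, -4,  1,  0]
  [ 0,  0,  0, -4,  0]
  [ 0,  0,  0,  0, -4]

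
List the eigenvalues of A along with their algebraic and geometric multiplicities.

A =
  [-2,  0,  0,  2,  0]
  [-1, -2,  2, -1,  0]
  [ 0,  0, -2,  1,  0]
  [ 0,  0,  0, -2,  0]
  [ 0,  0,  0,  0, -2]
λ = -2: alg = 5, geom = 3

Step 1 — factor the characteristic polynomial to read off the algebraic multiplicities:
  χ_A(x) = (x + 2)^5

Step 2 — compute geometric multiplicities via the rank-nullity identity g(λ) = n − rank(A − λI):
  rank(A − (-2)·I) = 2, so dim ker(A − (-2)·I) = n − 2 = 3

Summary:
  λ = -2: algebraic multiplicity = 5, geometric multiplicity = 3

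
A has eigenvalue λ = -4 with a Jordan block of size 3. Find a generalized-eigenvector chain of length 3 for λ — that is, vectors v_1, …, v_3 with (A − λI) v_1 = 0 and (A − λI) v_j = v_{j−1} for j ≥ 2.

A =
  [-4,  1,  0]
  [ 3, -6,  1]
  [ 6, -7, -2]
A Jordan chain for λ = -4 of length 3:
v_1 = (3, 0, -9)ᵀ
v_2 = (0, 3, 6)ᵀ
v_3 = (1, 0, 0)ᵀ

Let N = A − (-4)·I. We want v_3 with N^3 v_3 = 0 but N^2 v_3 ≠ 0; then v_{j-1} := N · v_j for j = 3, …, 2.

Pick v_3 = (1, 0, 0)ᵀ.
Then v_2 = N · v_3 = (0, 3, 6)ᵀ.
Then v_1 = N · v_2 = (3, 0, -9)ᵀ.

Sanity check: (A − (-4)·I) v_1 = (0, 0, 0)ᵀ = 0. ✓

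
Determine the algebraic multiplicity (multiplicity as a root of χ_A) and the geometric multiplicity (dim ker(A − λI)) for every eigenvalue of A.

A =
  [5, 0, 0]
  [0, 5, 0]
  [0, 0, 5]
λ = 5: alg = 3, geom = 3

Step 1 — factor the characteristic polynomial to read off the algebraic multiplicities:
  χ_A(x) = (x - 5)^3

Step 2 — compute geometric multiplicities via the rank-nullity identity g(λ) = n − rank(A − λI):
  rank(A − (5)·I) = 0, so dim ker(A − (5)·I) = n − 0 = 3

Summary:
  λ = 5: algebraic multiplicity = 3, geometric multiplicity = 3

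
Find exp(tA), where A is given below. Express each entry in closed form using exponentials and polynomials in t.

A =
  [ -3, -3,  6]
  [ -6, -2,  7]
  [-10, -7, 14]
e^{tA} =
  [-3*t^2*exp(3*t) - 6*t*exp(3*t) + exp(3*t), -9*t^2*exp(3*t)/2 - 3*t*exp(3*t), 9*t^2*exp(3*t)/2 + 6*t*exp(3*t)]
  [-2*t^2*exp(3*t) - 6*t*exp(3*t), -3*t^2*exp(3*t) - 5*t*exp(3*t) + exp(3*t), 3*t^2*exp(3*t) + 7*t*exp(3*t)]
  [-4*t^2*exp(3*t) - 10*t*exp(3*t), -6*t^2*exp(3*t) - 7*t*exp(3*t), 6*t^2*exp(3*t) + 11*t*exp(3*t) + exp(3*t)]

Strategy: write A = P · J · P⁻¹ where J is a Jordan canonical form, so e^{tA} = P · e^{tJ} · P⁻¹, and e^{tJ} can be computed block-by-block.

A has Jordan form
J =
  [3, 1, 0]
  [0, 3, 1]
  [0, 0, 3]
(up to reordering of blocks).

Per-block formulas:
  For a 3×3 Jordan block J_3(3): exp(t · J_3(3)) = e^(3t)·(I + t·N + (t^2/2)·N^2), where N is the 3×3 nilpotent shift.

After assembling e^{tJ} and conjugating by P, we get:

e^{tA} =
  [-3*t^2*exp(3*t) - 6*t*exp(3*t) + exp(3*t), -9*t^2*exp(3*t)/2 - 3*t*exp(3*t), 9*t^2*exp(3*t)/2 + 6*t*exp(3*t)]
  [-2*t^2*exp(3*t) - 6*t*exp(3*t), -3*t^2*exp(3*t) - 5*t*exp(3*t) + exp(3*t), 3*t^2*exp(3*t) + 7*t*exp(3*t)]
  [-4*t^2*exp(3*t) - 10*t*exp(3*t), -6*t^2*exp(3*t) - 7*t*exp(3*t), 6*t^2*exp(3*t) + 11*t*exp(3*t) + exp(3*t)]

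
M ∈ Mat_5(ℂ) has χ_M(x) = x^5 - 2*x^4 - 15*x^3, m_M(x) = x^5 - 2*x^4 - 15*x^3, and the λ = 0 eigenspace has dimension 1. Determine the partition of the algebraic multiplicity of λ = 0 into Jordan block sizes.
Block sizes for λ = 0: [3]

Step 1 — from the characteristic polynomial, algebraic multiplicity of λ = 0 is 3. From dim ker(M − (0)·I) = 1, there are exactly 1 Jordan blocks for λ = 0.
Step 2 — from the minimal polynomial, the factor (x − 0)^3 tells us the largest block for λ = 0 has size 3.
Step 3 — with total size 3, 1 blocks, and largest block 3, the block sizes (in nonincreasing order) are [3].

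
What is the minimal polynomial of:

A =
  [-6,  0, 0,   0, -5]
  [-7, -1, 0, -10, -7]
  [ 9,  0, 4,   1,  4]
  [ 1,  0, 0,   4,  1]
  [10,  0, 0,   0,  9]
x^4 - 11*x^3 + 36*x^2 - 16*x - 64

The characteristic polynomial is χ_A(x) = (x - 4)^3*(x + 1)^2, so the eigenvalues are known. The minimal polynomial is
  m_A(x) = Π_λ (x − λ)^{k_λ}
where k_λ is the size of the *largest* Jordan block for λ (equivalently, the smallest k with (A − λI)^k v = 0 for every generalised eigenvector v of λ).

  λ = -1: largest Jordan block has size 1, contributing (x + 1)
  λ = 4: largest Jordan block has size 3, contributing (x − 4)^3

So m_A(x) = (x - 4)^3*(x + 1) = x^4 - 11*x^3 + 36*x^2 - 16*x - 64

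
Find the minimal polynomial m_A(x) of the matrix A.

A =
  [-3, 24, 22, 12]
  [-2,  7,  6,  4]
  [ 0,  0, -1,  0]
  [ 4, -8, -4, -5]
x^3 + x^2 - 9*x - 9

The characteristic polynomial is χ_A(x) = (x - 3)*(x + 1)^2*(x + 3), so the eigenvalues are known. The minimal polynomial is
  m_A(x) = Π_λ (x − λ)^{k_λ}
where k_λ is the size of the *largest* Jordan block for λ (equivalently, the smallest k with (A − λI)^k v = 0 for every generalised eigenvector v of λ).

  λ = -3: largest Jordan block has size 1, contributing (x + 3)
  λ = -1: largest Jordan block has size 1, contributing (x + 1)
  λ = 3: largest Jordan block has size 1, contributing (x − 3)

So m_A(x) = (x - 3)*(x + 1)*(x + 3) = x^3 + x^2 - 9*x - 9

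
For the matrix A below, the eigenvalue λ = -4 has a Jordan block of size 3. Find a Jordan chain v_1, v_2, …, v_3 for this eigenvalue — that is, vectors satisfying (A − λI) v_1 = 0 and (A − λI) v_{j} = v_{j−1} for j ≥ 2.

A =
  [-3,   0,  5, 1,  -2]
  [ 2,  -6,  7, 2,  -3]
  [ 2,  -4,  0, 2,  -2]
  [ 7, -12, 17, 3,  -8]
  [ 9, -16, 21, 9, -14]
A Jordan chain for λ = -4 of length 3:
v_1 = (0, -1, -2, -6, -8)ᵀ
v_2 = (1, 2, 2, 7, 9)ᵀ
v_3 = (1, 0, 0, 0, 0)ᵀ

Let N = A − (-4)·I. We want v_3 with N^3 v_3 = 0 but N^2 v_3 ≠ 0; then v_{j-1} := N · v_j for j = 3, …, 2.

Pick v_3 = (1, 0, 0, 0, 0)ᵀ.
Then v_2 = N · v_3 = (1, 2, 2, 7, 9)ᵀ.
Then v_1 = N · v_2 = (0, -1, -2, -6, -8)ᵀ.

Sanity check: (A − (-4)·I) v_1 = (0, 0, 0, 0, 0)ᵀ = 0. ✓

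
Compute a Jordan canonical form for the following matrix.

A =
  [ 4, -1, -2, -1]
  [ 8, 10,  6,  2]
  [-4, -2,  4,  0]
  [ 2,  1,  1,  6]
J_3(6) ⊕ J_1(6)

The characteristic polynomial is
  det(x·I − A) = x^4 - 24*x^3 + 216*x^2 - 864*x + 1296 = (x - 6)^4

Eigenvalues and multiplicities (the geometric multiplicity of λ is n − rank(A − λI), which equals the number of Jordan blocks for λ):
  λ = 6: algebraic multiplicity = 4, geometric multiplicity = 2

Determining the block sizes for each eigenvalue:
  λ = 6: with am = 4 and gm = 2, the partition is not yet determined (e.g. several partitions of 4 into 2 parts exist). Let N = A − (6)·I. Computing rank(N^1) = 2, rank(N^2) = 1, rank(N^3) = 0; the number of blocks of size ≥ j is rank(N^{j−1}) − rank(N^j), giving [2, 1, 1]. So we have 1 block(s) of size 3, 1 block(s) of size 1 → block sizes [3, 1]

Assembling the blocks gives a Jordan form
J =
  [6, 1, 0, 0]
  [0, 6, 1, 0]
  [0, 0, 6, 0]
  [0, 0, 0, 6]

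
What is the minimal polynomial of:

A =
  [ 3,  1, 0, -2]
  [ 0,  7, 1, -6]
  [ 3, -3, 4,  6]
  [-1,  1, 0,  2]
x^3 - 12*x^2 + 48*x - 64

The characteristic polynomial is χ_A(x) = (x - 4)^4, so the eigenvalues are known. The minimal polynomial is
  m_A(x) = Π_λ (x − λ)^{k_λ}
where k_λ is the size of the *largest* Jordan block for λ (equivalently, the smallest k with (A − λI)^k v = 0 for every generalised eigenvector v of λ).

  λ = 4: largest Jordan block has size 3, contributing (x − 4)^3

So m_A(x) = (x - 4)^3 = x^3 - 12*x^2 + 48*x - 64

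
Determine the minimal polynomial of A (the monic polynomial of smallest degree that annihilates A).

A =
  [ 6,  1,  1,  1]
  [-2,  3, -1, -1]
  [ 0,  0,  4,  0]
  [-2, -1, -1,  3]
x^2 - 8*x + 16

The characteristic polynomial is χ_A(x) = (x - 4)^4, so the eigenvalues are known. The minimal polynomial is
  m_A(x) = Π_λ (x − λ)^{k_λ}
where k_λ is the size of the *largest* Jordan block for λ (equivalently, the smallest k with (A − λI)^k v = 0 for every generalised eigenvector v of λ).

  λ = 4: largest Jordan block has size 2, contributing (x − 4)^2

So m_A(x) = (x - 4)^2 = x^2 - 8*x + 16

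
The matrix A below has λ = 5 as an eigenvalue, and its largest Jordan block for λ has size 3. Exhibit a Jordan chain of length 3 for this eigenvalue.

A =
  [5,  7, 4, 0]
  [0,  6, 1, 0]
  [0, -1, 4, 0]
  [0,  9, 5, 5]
A Jordan chain for λ = 5 of length 3:
v_1 = (3, 0, 0, 4)ᵀ
v_2 = (7, 1, -1, 9)ᵀ
v_3 = (0, 1, 0, 0)ᵀ

Let N = A − (5)·I. We want v_3 with N^3 v_3 = 0 but N^2 v_3 ≠ 0; then v_{j-1} := N · v_j for j = 3, …, 2.

Pick v_3 = (0, 1, 0, 0)ᵀ.
Then v_2 = N · v_3 = (7, 1, -1, 9)ᵀ.
Then v_1 = N · v_2 = (3, 0, 0, 4)ᵀ.

Sanity check: (A − (5)·I) v_1 = (0, 0, 0, 0)ᵀ = 0. ✓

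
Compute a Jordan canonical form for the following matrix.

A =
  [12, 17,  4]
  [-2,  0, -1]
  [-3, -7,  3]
J_3(5)

The characteristic polynomial is
  det(x·I − A) = x^3 - 15*x^2 + 75*x - 125 = (x - 5)^3

Eigenvalues and multiplicities (the geometric multiplicity of λ is n − rank(A − λI), which equals the number of Jordan blocks for λ):
  λ = 5: algebraic multiplicity = 3, geometric multiplicity = 1

Determining the block sizes for each eigenvalue:
  λ = 5: one block (gm = 1), so the single block has size am = 3 → block sizes [3]

Assembling the blocks gives a Jordan form
J =
  [5, 1, 0]
  [0, 5, 1]
  [0, 0, 5]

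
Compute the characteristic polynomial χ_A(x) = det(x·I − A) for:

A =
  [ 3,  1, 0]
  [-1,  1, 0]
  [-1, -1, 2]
x^3 - 6*x^2 + 12*x - 8

Expanding det(x·I − A) (e.g. by cofactor expansion or by noting that A is similar to its Jordan form J, which has the same characteristic polynomial as A) gives
  χ_A(x) = x^3 - 6*x^2 + 12*x - 8
which factors as (x - 2)^3. The eigenvalues (with algebraic multiplicities) are λ = 2 with multiplicity 3.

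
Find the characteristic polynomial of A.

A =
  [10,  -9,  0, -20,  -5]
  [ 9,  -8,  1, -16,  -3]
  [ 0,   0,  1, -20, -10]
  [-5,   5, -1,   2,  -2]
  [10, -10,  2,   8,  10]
x^5 - 15*x^4 + 75*x^3 - 145*x^2 + 120*x - 36

Expanding det(x·I − A) (e.g. by cofactor expansion or by noting that A is similar to its Jordan form J, which has the same characteristic polynomial as A) gives
  χ_A(x) = x^5 - 15*x^4 + 75*x^3 - 145*x^2 + 120*x - 36
which factors as (x - 6)^2*(x - 1)^3. The eigenvalues (with algebraic multiplicities) are λ = 1 with multiplicity 3, λ = 6 with multiplicity 2.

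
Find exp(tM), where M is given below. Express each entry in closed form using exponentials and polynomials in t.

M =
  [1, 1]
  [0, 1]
e^{tM} =
  [exp(t), t*exp(t)]
  [0, exp(t)]

Strategy: write M = P · J · P⁻¹ where J is a Jordan canonical form, so e^{tM} = P · e^{tJ} · P⁻¹, and e^{tJ} can be computed block-by-block.

M has Jordan form
J =
  [1, 1]
  [0, 1]
(up to reordering of blocks).

Per-block formulas:
  For a 2×2 Jordan block J_2(1): exp(t · J_2(1)) = e^(1t)·(I + t·N), where N is the 2×2 nilpotent shift.

After assembling e^{tJ} and conjugating by P, we get:

e^{tM} =
  [exp(t), t*exp(t)]
  [0, exp(t)]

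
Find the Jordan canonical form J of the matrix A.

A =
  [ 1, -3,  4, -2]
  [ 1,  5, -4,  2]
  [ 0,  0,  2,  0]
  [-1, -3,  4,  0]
J_2(2) ⊕ J_1(2) ⊕ J_1(2)

The characteristic polynomial is
  det(x·I − A) = x^4 - 8*x^3 + 24*x^2 - 32*x + 16 = (x - 2)^4

Eigenvalues and multiplicities (the geometric multiplicity of λ is n − rank(A − λI), which equals the number of Jordan blocks for λ):
  λ = 2: algebraic multiplicity = 4, geometric multiplicity = 3

Determining the block sizes for each eigenvalue:
  λ = 2: 3 blocks summing to 4 forces exactly one block of size 2 and the rest size 1 → block sizes [2, 1, 1]

Assembling the blocks gives a Jordan form
J =
  [2, 1, 0, 0]
  [0, 2, 0, 0]
  [0, 0, 2, 0]
  [0, 0, 0, 2]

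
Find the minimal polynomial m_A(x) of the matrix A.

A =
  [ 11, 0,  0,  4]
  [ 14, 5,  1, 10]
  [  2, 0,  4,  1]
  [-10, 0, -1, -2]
x^4 - 18*x^3 + 120*x^2 - 350*x + 375

The characteristic polynomial is χ_A(x) = (x - 5)^3*(x - 3), so the eigenvalues are known. The minimal polynomial is
  m_A(x) = Π_λ (x − λ)^{k_λ}
where k_λ is the size of the *largest* Jordan block for λ (equivalently, the smallest k with (A − λI)^k v = 0 for every generalised eigenvector v of λ).

  λ = 3: largest Jordan block has size 1, contributing (x − 3)
  λ = 5: largest Jordan block has size 3, contributing (x − 5)^3

So m_A(x) = (x - 5)^3*(x - 3) = x^4 - 18*x^3 + 120*x^2 - 350*x + 375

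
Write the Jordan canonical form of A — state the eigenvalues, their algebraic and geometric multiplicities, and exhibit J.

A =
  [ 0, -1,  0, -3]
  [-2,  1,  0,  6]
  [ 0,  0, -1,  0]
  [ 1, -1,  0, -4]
J_2(-1) ⊕ J_1(-1) ⊕ J_1(-1)

The characteristic polynomial is
  det(x·I − A) = x^4 + 4*x^3 + 6*x^2 + 4*x + 1 = (x + 1)^4

Eigenvalues and multiplicities (the geometric multiplicity of λ is n − rank(A − λI), which equals the number of Jordan blocks for λ):
  λ = -1: algebraic multiplicity = 4, geometric multiplicity = 3

Determining the block sizes for each eigenvalue:
  λ = -1: 3 blocks summing to 4 forces exactly one block of size 2 and the rest size 1 → block sizes [2, 1, 1]

Assembling the blocks gives a Jordan form
J =
  [-1,  1,  0,  0]
  [ 0, -1,  0,  0]
  [ 0,  0, -1,  0]
  [ 0,  0,  0, -1]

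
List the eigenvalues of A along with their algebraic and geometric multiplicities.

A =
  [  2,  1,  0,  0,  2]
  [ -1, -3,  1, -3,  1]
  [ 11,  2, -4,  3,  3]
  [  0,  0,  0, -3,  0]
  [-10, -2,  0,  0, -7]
λ = -3: alg = 5, geom = 3

Step 1 — factor the characteristic polynomial to read off the algebraic multiplicities:
  χ_A(x) = (x + 3)^5

Step 2 — compute geometric multiplicities via the rank-nullity identity g(λ) = n − rank(A − λI):
  rank(A − (-3)·I) = 2, so dim ker(A − (-3)·I) = n − 2 = 3

Summary:
  λ = -3: algebraic multiplicity = 5, geometric multiplicity = 3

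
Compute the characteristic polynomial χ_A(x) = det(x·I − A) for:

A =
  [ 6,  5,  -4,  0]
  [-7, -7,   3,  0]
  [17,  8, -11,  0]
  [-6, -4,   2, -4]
x^4 + 16*x^3 + 96*x^2 + 256*x + 256

Expanding det(x·I − A) (e.g. by cofactor expansion or by noting that A is similar to its Jordan form J, which has the same characteristic polynomial as A) gives
  χ_A(x) = x^4 + 16*x^3 + 96*x^2 + 256*x + 256
which factors as (x + 4)^4. The eigenvalues (with algebraic multiplicities) are λ = -4 with multiplicity 4.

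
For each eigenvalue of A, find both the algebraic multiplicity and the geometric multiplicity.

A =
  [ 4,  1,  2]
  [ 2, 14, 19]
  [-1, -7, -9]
λ = 3: alg = 3, geom = 1

Step 1 — factor the characteristic polynomial to read off the algebraic multiplicities:
  χ_A(x) = (x - 3)^3

Step 2 — compute geometric multiplicities via the rank-nullity identity g(λ) = n − rank(A − λI):
  rank(A − (3)·I) = 2, so dim ker(A − (3)·I) = n − 2 = 1

Summary:
  λ = 3: algebraic multiplicity = 3, geometric multiplicity = 1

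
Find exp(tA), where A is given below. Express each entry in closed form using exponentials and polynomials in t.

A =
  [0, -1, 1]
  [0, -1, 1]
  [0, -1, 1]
e^{tA} =
  [1, -t, t]
  [0, 1 - t, t]
  [0, -t, t + 1]

Strategy: write A = P · J · P⁻¹ where J is a Jordan canonical form, so e^{tA} = P · e^{tJ} · P⁻¹, and e^{tJ} can be computed block-by-block.

A has Jordan form
J =
  [0, 1, 0]
  [0, 0, 0]
  [0, 0, 0]
(up to reordering of blocks).

Per-block formulas:
  For a 2×2 Jordan block J_2(0): exp(t · J_2(0)) = e^(0t)·(I + t·N), where N is the 2×2 nilpotent shift.
  For a 1×1 block at λ = 0: exp(t · [0]) = [e^(0t)].

After assembling e^{tJ} and conjugating by P, we get:

e^{tA} =
  [1, -t, t]
  [0, 1 - t, t]
  [0, -t, t + 1]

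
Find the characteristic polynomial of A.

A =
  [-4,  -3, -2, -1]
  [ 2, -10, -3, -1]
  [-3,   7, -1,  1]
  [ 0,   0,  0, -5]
x^4 + 20*x^3 + 150*x^2 + 500*x + 625

Expanding det(x·I − A) (e.g. by cofactor expansion or by noting that A is similar to its Jordan form J, which has the same characteristic polynomial as A) gives
  χ_A(x) = x^4 + 20*x^3 + 150*x^2 + 500*x + 625
which factors as (x + 5)^4. The eigenvalues (with algebraic multiplicities) are λ = -5 with multiplicity 4.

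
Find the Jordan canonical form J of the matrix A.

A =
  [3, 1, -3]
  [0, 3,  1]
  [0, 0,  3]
J_3(3)

The characteristic polynomial is
  det(x·I − A) = x^3 - 9*x^2 + 27*x - 27 = (x - 3)^3

Eigenvalues and multiplicities (the geometric multiplicity of λ is n − rank(A − λI), which equals the number of Jordan blocks for λ):
  λ = 3: algebraic multiplicity = 3, geometric multiplicity = 1

Determining the block sizes for each eigenvalue:
  λ = 3: one block (gm = 1), so the single block has size am = 3 → block sizes [3]

Assembling the blocks gives a Jordan form
J =
  [3, 1, 0]
  [0, 3, 1]
  [0, 0, 3]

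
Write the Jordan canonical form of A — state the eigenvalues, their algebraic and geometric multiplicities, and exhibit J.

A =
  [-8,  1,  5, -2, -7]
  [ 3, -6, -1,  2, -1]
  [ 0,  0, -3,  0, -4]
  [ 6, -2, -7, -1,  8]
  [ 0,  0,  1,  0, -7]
J_3(-5) ⊕ J_1(-5) ⊕ J_1(-5)

The characteristic polynomial is
  det(x·I − A) = x^5 + 25*x^4 + 250*x^3 + 1250*x^2 + 3125*x + 3125 = (x + 5)^5

Eigenvalues and multiplicities (the geometric multiplicity of λ is n − rank(A − λI), which equals the number of Jordan blocks for λ):
  λ = -5: algebraic multiplicity = 5, geometric multiplicity = 3

Determining the block sizes for each eigenvalue:
  λ = -5: with am = 5 and gm = 3, the partition is not yet determined (e.g. several partitions of 5 into 3 parts exist). Let N = A − (-5)·I. Computing rank(N^1) = 2, rank(N^2) = 1, rank(N^3) = 0; the number of blocks of size ≥ j is rank(N^{j−1}) − rank(N^j), giving [3, 1, 1]. So we have 1 block(s) of size 3, 2 block(s) of size 1 → block sizes [3, 1, 1]

Assembling the blocks gives a Jordan form
J =
  [-5,  1,  0,  0,  0]
  [ 0, -5,  1,  0,  0]
  [ 0,  0, -5,  0,  0]
  [ 0,  0,  0, -5,  0]
  [ 0,  0,  0,  0, -5]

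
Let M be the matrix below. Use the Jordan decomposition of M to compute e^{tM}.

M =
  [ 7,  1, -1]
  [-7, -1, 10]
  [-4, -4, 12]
e^{tM} =
  [-t^2*exp(6*t) + t*exp(6*t) + exp(6*t), -t^2*exp(6*t) + t*exp(6*t), 3*t^2*exp(6*t)/2 - t*exp(6*t)]
  [t^2*exp(6*t) - 7*t*exp(6*t), t^2*exp(6*t) - 7*t*exp(6*t) + exp(6*t), -3*t^2*exp(6*t)/2 + 10*t*exp(6*t)]
  [-4*t*exp(6*t), -4*t*exp(6*t), 6*t*exp(6*t) + exp(6*t)]

Strategy: write M = P · J · P⁻¹ where J is a Jordan canonical form, so e^{tM} = P · e^{tJ} · P⁻¹, and e^{tJ} can be computed block-by-block.

M has Jordan form
J =
  [6, 1, 0]
  [0, 6, 1]
  [0, 0, 6]
(up to reordering of blocks).

Per-block formulas:
  For a 3×3 Jordan block J_3(6): exp(t · J_3(6)) = e^(6t)·(I + t·N + (t^2/2)·N^2), where N is the 3×3 nilpotent shift.

After assembling e^{tJ} and conjugating by P, we get:

e^{tM} =
  [-t^2*exp(6*t) + t*exp(6*t) + exp(6*t), -t^2*exp(6*t) + t*exp(6*t), 3*t^2*exp(6*t)/2 - t*exp(6*t)]
  [t^2*exp(6*t) - 7*t*exp(6*t), t^2*exp(6*t) - 7*t*exp(6*t) + exp(6*t), -3*t^2*exp(6*t)/2 + 10*t*exp(6*t)]
  [-4*t*exp(6*t), -4*t*exp(6*t), 6*t*exp(6*t) + exp(6*t)]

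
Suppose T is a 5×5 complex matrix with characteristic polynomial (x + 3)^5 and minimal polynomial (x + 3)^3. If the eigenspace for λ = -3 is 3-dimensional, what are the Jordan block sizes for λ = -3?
Block sizes for λ = -3: [3, 1, 1]

Step 1 — from the characteristic polynomial, algebraic multiplicity of λ = -3 is 5. From dim ker(T − (-3)·I) = 3, there are exactly 3 Jordan blocks for λ = -3.
Step 2 — from the minimal polynomial, the factor (x + 3)^3 tells us the largest block for λ = -3 has size 3.
Step 3 — with total size 5, 3 blocks, and largest block 3, the block sizes (in nonincreasing order) are [3, 1, 1].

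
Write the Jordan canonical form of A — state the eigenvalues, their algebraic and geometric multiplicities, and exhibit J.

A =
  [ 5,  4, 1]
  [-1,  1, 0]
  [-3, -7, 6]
J_3(4)

The characteristic polynomial is
  det(x·I − A) = x^3 - 12*x^2 + 48*x - 64 = (x - 4)^3

Eigenvalues and multiplicities (the geometric multiplicity of λ is n − rank(A − λI), which equals the number of Jordan blocks for λ):
  λ = 4: algebraic multiplicity = 3, geometric multiplicity = 1

Determining the block sizes for each eigenvalue:
  λ = 4: one block (gm = 1), so the single block has size am = 3 → block sizes [3]

Assembling the blocks gives a Jordan form
J =
  [4, 1, 0]
  [0, 4, 1]
  [0, 0, 4]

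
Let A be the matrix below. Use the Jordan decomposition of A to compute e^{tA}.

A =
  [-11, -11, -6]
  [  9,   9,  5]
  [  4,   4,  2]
e^{tA} =
  [-t^2 - 11*t + 1, -t^2 - 11*t, -t^2/2 - 6*t]
  [t^2 + 9*t, t^2 + 9*t + 1, t^2/2 + 5*t]
  [4*t, 4*t, 2*t + 1]

Strategy: write A = P · J · P⁻¹ where J is a Jordan canonical form, so e^{tA} = P · e^{tJ} · P⁻¹, and e^{tJ} can be computed block-by-block.

A has Jordan form
J =
  [0, 1, 0]
  [0, 0, 1]
  [0, 0, 0]
(up to reordering of blocks).

Per-block formulas:
  For a 3×3 Jordan block J_3(0): exp(t · J_3(0)) = e^(0t)·(I + t·N + (t^2/2)·N^2), where N is the 3×3 nilpotent shift.

After assembling e^{tJ} and conjugating by P, we get:

e^{tA} =
  [-t^2 - 11*t + 1, -t^2 - 11*t, -t^2/2 - 6*t]
  [t^2 + 9*t, t^2 + 9*t + 1, t^2/2 + 5*t]
  [4*t, 4*t, 2*t + 1]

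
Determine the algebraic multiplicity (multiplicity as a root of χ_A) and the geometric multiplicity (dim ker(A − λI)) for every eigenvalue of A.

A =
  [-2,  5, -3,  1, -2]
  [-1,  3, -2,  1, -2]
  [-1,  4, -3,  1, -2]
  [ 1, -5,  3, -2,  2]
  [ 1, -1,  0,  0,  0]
λ = -1: alg = 4, geom = 2; λ = 0: alg = 1, geom = 1

Step 1 — factor the characteristic polynomial to read off the algebraic multiplicities:
  χ_A(x) = x*(x + 1)^4

Step 2 — compute geometric multiplicities via the rank-nullity identity g(λ) = n − rank(A − λI):
  rank(A − (-1)·I) = 3, so dim ker(A − (-1)·I) = n − 3 = 2
  rank(A − (0)·I) = 4, so dim ker(A − (0)·I) = n − 4 = 1

Summary:
  λ = -1: algebraic multiplicity = 4, geometric multiplicity = 2
  λ = 0: algebraic multiplicity = 1, geometric multiplicity = 1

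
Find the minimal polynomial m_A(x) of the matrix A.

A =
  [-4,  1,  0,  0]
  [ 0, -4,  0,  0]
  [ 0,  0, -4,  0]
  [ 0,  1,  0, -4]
x^2 + 8*x + 16

The characteristic polynomial is χ_A(x) = (x + 4)^4, so the eigenvalues are known. The minimal polynomial is
  m_A(x) = Π_λ (x − λ)^{k_λ}
where k_λ is the size of the *largest* Jordan block for λ (equivalently, the smallest k with (A − λI)^k v = 0 for every generalised eigenvector v of λ).

  λ = -4: largest Jordan block has size 2, contributing (x + 4)^2

So m_A(x) = (x + 4)^2 = x^2 + 8*x + 16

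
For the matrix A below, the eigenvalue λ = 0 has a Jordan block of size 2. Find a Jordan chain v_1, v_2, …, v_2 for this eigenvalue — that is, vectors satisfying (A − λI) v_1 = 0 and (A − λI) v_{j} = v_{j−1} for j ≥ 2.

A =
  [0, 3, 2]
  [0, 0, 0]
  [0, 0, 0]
A Jordan chain for λ = 0 of length 2:
v_1 = (3, 0, 0)ᵀ
v_2 = (0, 1, 0)ᵀ

Let N = A − (0)·I. We want v_2 with N^2 v_2 = 0 but N^1 v_2 ≠ 0; then v_{j-1} := N · v_j for j = 2, …, 2.

Pick v_2 = (0, 1, 0)ᵀ.
Then v_1 = N · v_2 = (3, 0, 0)ᵀ.

Sanity check: (A − (0)·I) v_1 = (0, 0, 0)ᵀ = 0. ✓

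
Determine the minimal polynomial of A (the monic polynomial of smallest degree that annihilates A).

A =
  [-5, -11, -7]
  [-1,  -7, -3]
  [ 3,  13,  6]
x^3 + 6*x^2 + 12*x + 8

The characteristic polynomial is χ_A(x) = (x + 2)^3, so the eigenvalues are known. The minimal polynomial is
  m_A(x) = Π_λ (x − λ)^{k_λ}
where k_λ is the size of the *largest* Jordan block for λ (equivalently, the smallest k with (A − λI)^k v = 0 for every generalised eigenvector v of λ).

  λ = -2: largest Jordan block has size 3, contributing (x + 2)^3

So m_A(x) = (x + 2)^3 = x^3 + 6*x^2 + 12*x + 8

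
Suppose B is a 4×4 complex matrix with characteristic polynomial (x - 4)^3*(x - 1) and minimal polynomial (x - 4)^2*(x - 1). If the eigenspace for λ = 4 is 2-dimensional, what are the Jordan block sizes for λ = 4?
Block sizes for λ = 4: [2, 1]

Step 1 — from the characteristic polynomial, algebraic multiplicity of λ = 4 is 3. From dim ker(B − (4)·I) = 2, there are exactly 2 Jordan blocks for λ = 4.
Step 2 — from the minimal polynomial, the factor (x − 4)^2 tells us the largest block for λ = 4 has size 2.
Step 3 — with total size 3, 2 blocks, and largest block 2, the block sizes (in nonincreasing order) are [2, 1].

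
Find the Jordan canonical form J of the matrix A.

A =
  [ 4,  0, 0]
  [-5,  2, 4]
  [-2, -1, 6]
J_3(4)

The characteristic polynomial is
  det(x·I − A) = x^3 - 12*x^2 + 48*x - 64 = (x - 4)^3

Eigenvalues and multiplicities (the geometric multiplicity of λ is n − rank(A − λI), which equals the number of Jordan blocks for λ):
  λ = 4: algebraic multiplicity = 3, geometric multiplicity = 1

Determining the block sizes for each eigenvalue:
  λ = 4: one block (gm = 1), so the single block has size am = 3 → block sizes [3]

Assembling the blocks gives a Jordan form
J =
  [4, 1, 0]
  [0, 4, 1]
  [0, 0, 4]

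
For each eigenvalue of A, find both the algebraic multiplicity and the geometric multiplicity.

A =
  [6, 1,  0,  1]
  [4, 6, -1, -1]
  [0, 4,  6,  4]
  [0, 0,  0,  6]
λ = 6: alg = 4, geom = 2

Step 1 — factor the characteristic polynomial to read off the algebraic multiplicities:
  χ_A(x) = (x - 6)^4

Step 2 — compute geometric multiplicities via the rank-nullity identity g(λ) = n − rank(A − λI):
  rank(A − (6)·I) = 2, so dim ker(A − (6)·I) = n − 2 = 2

Summary:
  λ = 6: algebraic multiplicity = 4, geometric multiplicity = 2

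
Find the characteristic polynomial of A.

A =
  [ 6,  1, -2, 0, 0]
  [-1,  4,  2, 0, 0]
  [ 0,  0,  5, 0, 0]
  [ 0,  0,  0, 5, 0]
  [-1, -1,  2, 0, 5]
x^5 - 25*x^4 + 250*x^3 - 1250*x^2 + 3125*x - 3125

Expanding det(x·I − A) (e.g. by cofactor expansion or by noting that A is similar to its Jordan form J, which has the same characteristic polynomial as A) gives
  χ_A(x) = x^5 - 25*x^4 + 250*x^3 - 1250*x^2 + 3125*x - 3125
which factors as (x - 5)^5. The eigenvalues (with algebraic multiplicities) are λ = 5 with multiplicity 5.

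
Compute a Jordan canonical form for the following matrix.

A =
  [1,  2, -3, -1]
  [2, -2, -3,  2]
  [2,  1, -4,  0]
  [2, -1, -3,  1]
J_2(-1) ⊕ J_2(-1)

The characteristic polynomial is
  det(x·I − A) = x^4 + 4*x^3 + 6*x^2 + 4*x + 1 = (x + 1)^4

Eigenvalues and multiplicities (the geometric multiplicity of λ is n − rank(A − λI), which equals the number of Jordan blocks for λ):
  λ = -1: algebraic multiplicity = 4, geometric multiplicity = 2

Determining the block sizes for each eigenvalue:
  λ = -1: with am = 4 and gm = 2, the partition is not yet determined (e.g. several partitions of 4 into 2 parts exist). Let N = A − (-1)·I. Computing rank(N^1) = 2, rank(N^2) = 0; the number of blocks of size ≥ j is rank(N^{j−1}) − rank(N^j), giving [2, 2]. So we have 2 block(s) of size 2 → block sizes [2, 2]

Assembling the blocks gives a Jordan form
J =
  [-1,  1,  0,  0]
  [ 0, -1,  0,  0]
  [ 0,  0, -1,  1]
  [ 0,  0,  0, -1]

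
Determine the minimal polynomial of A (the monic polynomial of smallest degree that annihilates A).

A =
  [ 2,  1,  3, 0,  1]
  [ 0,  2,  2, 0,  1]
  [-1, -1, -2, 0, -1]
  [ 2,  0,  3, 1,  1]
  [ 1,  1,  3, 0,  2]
x^3 - 3*x^2 + 3*x - 1

The characteristic polynomial is χ_A(x) = (x - 1)^5, so the eigenvalues are known. The minimal polynomial is
  m_A(x) = Π_λ (x − λ)^{k_λ}
where k_λ is the size of the *largest* Jordan block for λ (equivalently, the smallest k with (A − λI)^k v = 0 for every generalised eigenvector v of λ).

  λ = 1: largest Jordan block has size 3, contributing (x − 1)^3

So m_A(x) = (x - 1)^3 = x^3 - 3*x^2 + 3*x - 1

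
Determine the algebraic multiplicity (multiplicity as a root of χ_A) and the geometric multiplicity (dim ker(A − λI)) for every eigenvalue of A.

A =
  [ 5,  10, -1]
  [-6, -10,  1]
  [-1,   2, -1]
λ = -2: alg = 3, geom = 1

Step 1 — factor the characteristic polynomial to read off the algebraic multiplicities:
  χ_A(x) = (x + 2)^3

Step 2 — compute geometric multiplicities via the rank-nullity identity g(λ) = n − rank(A − λI):
  rank(A − (-2)·I) = 2, so dim ker(A − (-2)·I) = n − 2 = 1

Summary:
  λ = -2: algebraic multiplicity = 3, geometric multiplicity = 1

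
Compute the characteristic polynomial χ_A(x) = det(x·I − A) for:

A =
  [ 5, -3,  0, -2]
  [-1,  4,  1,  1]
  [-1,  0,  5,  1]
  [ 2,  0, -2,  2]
x^4 - 16*x^3 + 96*x^2 - 256*x + 256

Expanding det(x·I − A) (e.g. by cofactor expansion or by noting that A is similar to its Jordan form J, which has the same characteristic polynomial as A) gives
  χ_A(x) = x^4 - 16*x^3 + 96*x^2 - 256*x + 256
which factors as (x - 4)^4. The eigenvalues (with algebraic multiplicities) are λ = 4 with multiplicity 4.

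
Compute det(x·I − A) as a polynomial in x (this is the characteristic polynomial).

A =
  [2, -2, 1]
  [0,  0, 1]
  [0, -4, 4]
x^3 - 6*x^2 + 12*x - 8

Expanding det(x·I − A) (e.g. by cofactor expansion or by noting that A is similar to its Jordan form J, which has the same characteristic polynomial as A) gives
  χ_A(x) = x^3 - 6*x^2 + 12*x - 8
which factors as (x - 2)^3. The eigenvalues (with algebraic multiplicities) are λ = 2 with multiplicity 3.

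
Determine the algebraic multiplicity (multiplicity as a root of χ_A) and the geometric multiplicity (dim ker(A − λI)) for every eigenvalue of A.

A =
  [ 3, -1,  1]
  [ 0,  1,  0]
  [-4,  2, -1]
λ = 1: alg = 3, geom = 2

Step 1 — factor the characteristic polynomial to read off the algebraic multiplicities:
  χ_A(x) = (x - 1)^3

Step 2 — compute geometric multiplicities via the rank-nullity identity g(λ) = n − rank(A − λI):
  rank(A − (1)·I) = 1, so dim ker(A − (1)·I) = n − 1 = 2

Summary:
  λ = 1: algebraic multiplicity = 3, geometric multiplicity = 2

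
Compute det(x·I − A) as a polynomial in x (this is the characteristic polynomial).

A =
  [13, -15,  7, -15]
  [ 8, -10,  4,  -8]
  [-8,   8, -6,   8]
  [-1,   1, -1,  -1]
x^4 + 4*x^3 - 16*x - 16

Expanding det(x·I − A) (e.g. by cofactor expansion or by noting that A is similar to its Jordan form J, which has the same characteristic polynomial as A) gives
  χ_A(x) = x^4 + 4*x^3 - 16*x - 16
which factors as (x - 2)*(x + 2)^3. The eigenvalues (with algebraic multiplicities) are λ = -2 with multiplicity 3, λ = 2 with multiplicity 1.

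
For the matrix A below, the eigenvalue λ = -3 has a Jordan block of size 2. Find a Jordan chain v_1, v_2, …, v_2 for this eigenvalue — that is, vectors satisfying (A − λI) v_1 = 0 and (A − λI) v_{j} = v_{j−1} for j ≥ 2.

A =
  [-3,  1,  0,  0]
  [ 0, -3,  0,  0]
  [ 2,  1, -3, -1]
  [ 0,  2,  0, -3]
A Jordan chain for λ = -3 of length 2:
v_1 = (0, 0, 2, 0)ᵀ
v_2 = (1, 0, 0, 0)ᵀ

Let N = A − (-3)·I. We want v_2 with N^2 v_2 = 0 but N^1 v_2 ≠ 0; then v_{j-1} := N · v_j for j = 2, …, 2.

Pick v_2 = (1, 0, 0, 0)ᵀ.
Then v_1 = N · v_2 = (0, 0, 2, 0)ᵀ.

Sanity check: (A − (-3)·I) v_1 = (0, 0, 0, 0)ᵀ = 0. ✓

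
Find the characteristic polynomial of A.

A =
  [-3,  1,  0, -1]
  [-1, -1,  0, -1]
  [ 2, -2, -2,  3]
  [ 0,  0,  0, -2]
x^4 + 8*x^3 + 24*x^2 + 32*x + 16

Expanding det(x·I − A) (e.g. by cofactor expansion or by noting that A is similar to its Jordan form J, which has the same characteristic polynomial as A) gives
  χ_A(x) = x^4 + 8*x^3 + 24*x^2 + 32*x + 16
which factors as (x + 2)^4. The eigenvalues (with algebraic multiplicities) are λ = -2 with multiplicity 4.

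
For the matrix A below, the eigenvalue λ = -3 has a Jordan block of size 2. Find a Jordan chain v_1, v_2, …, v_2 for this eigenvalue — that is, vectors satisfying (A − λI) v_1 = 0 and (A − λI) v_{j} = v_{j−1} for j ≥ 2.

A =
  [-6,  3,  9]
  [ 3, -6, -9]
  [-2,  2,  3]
A Jordan chain for λ = -3 of length 2:
v_1 = (-3, 3, -2)ᵀ
v_2 = (1, 0, 0)ᵀ

Let N = A − (-3)·I. We want v_2 with N^2 v_2 = 0 but N^1 v_2 ≠ 0; then v_{j-1} := N · v_j for j = 2, …, 2.

Pick v_2 = (1, 0, 0)ᵀ.
Then v_1 = N · v_2 = (-3, 3, -2)ᵀ.

Sanity check: (A − (-3)·I) v_1 = (0, 0, 0)ᵀ = 0. ✓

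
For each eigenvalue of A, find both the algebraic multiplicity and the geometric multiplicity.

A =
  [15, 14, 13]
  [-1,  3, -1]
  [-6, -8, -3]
λ = 5: alg = 3, geom = 1

Step 1 — factor the characteristic polynomial to read off the algebraic multiplicities:
  χ_A(x) = (x - 5)^3

Step 2 — compute geometric multiplicities via the rank-nullity identity g(λ) = n − rank(A − λI):
  rank(A − (5)·I) = 2, so dim ker(A − (5)·I) = n − 2 = 1

Summary:
  λ = 5: algebraic multiplicity = 3, geometric multiplicity = 1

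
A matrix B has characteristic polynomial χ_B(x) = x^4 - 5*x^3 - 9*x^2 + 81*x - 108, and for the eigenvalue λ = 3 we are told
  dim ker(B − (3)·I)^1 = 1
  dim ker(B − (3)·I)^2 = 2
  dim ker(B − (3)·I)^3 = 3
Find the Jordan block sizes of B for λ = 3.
Block sizes for λ = 3: [3]

From the dimensions of kernels of powers, the number of Jordan blocks of size at least j is d_j − d_{j−1} where d_j = dim ker(N^j) (with d_0 = 0). Computing the differences gives [1, 1, 1].
The number of blocks of size exactly k is (#blocks of size ≥ k) − (#blocks of size ≥ k + 1), so the partition is: 1 block(s) of size 3.
In nonincreasing order the block sizes are [3].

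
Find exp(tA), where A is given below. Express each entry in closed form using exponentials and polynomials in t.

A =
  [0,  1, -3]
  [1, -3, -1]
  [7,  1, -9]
e^{tA} =
  [-2*t^2*exp(-4*t) + 4*t*exp(-4*t) + exp(-4*t), t^2*exp(-4*t) + t*exp(-4*t), t^2*exp(-4*t) - 3*t*exp(-4*t)]
  [-t^2*exp(-4*t) + t*exp(-4*t), t^2*exp(-4*t)/2 + t*exp(-4*t) + exp(-4*t), t^2*exp(-4*t)/2 - t*exp(-4*t)]
  [-3*t^2*exp(-4*t) + 7*t*exp(-4*t), 3*t^2*exp(-4*t)/2 + t*exp(-4*t), 3*t^2*exp(-4*t)/2 - 5*t*exp(-4*t) + exp(-4*t)]

Strategy: write A = P · J · P⁻¹ where J is a Jordan canonical form, so e^{tA} = P · e^{tJ} · P⁻¹, and e^{tJ} can be computed block-by-block.

A has Jordan form
J =
  [-4,  1,  0]
  [ 0, -4,  1]
  [ 0,  0, -4]
(up to reordering of blocks).

Per-block formulas:
  For a 3×3 Jordan block J_3(-4): exp(t · J_3(-4)) = e^(-4t)·(I + t·N + (t^2/2)·N^2), where N is the 3×3 nilpotent shift.

After assembling e^{tJ} and conjugating by P, we get:

e^{tA} =
  [-2*t^2*exp(-4*t) + 4*t*exp(-4*t) + exp(-4*t), t^2*exp(-4*t) + t*exp(-4*t), t^2*exp(-4*t) - 3*t*exp(-4*t)]
  [-t^2*exp(-4*t) + t*exp(-4*t), t^2*exp(-4*t)/2 + t*exp(-4*t) + exp(-4*t), t^2*exp(-4*t)/2 - t*exp(-4*t)]
  [-3*t^2*exp(-4*t) + 7*t*exp(-4*t), 3*t^2*exp(-4*t)/2 + t*exp(-4*t), 3*t^2*exp(-4*t)/2 - 5*t*exp(-4*t) + exp(-4*t)]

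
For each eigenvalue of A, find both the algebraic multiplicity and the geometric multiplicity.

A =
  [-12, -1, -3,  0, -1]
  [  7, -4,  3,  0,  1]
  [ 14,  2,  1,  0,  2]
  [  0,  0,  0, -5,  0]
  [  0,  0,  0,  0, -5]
λ = -5: alg = 5, geom = 4

Step 1 — factor the characteristic polynomial to read off the algebraic multiplicities:
  χ_A(x) = (x + 5)^5

Step 2 — compute geometric multiplicities via the rank-nullity identity g(λ) = n − rank(A − λI):
  rank(A − (-5)·I) = 1, so dim ker(A − (-5)·I) = n − 1 = 4

Summary:
  λ = -5: algebraic multiplicity = 5, geometric multiplicity = 4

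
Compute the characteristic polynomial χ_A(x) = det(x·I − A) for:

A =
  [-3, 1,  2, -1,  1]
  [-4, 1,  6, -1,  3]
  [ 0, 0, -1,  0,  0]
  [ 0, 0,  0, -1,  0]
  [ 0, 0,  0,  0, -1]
x^5 + 5*x^4 + 10*x^3 + 10*x^2 + 5*x + 1

Expanding det(x·I − A) (e.g. by cofactor expansion or by noting that A is similar to its Jordan form J, which has the same characteristic polynomial as A) gives
  χ_A(x) = x^5 + 5*x^4 + 10*x^3 + 10*x^2 + 5*x + 1
which factors as (x + 1)^5. The eigenvalues (with algebraic multiplicities) are λ = -1 with multiplicity 5.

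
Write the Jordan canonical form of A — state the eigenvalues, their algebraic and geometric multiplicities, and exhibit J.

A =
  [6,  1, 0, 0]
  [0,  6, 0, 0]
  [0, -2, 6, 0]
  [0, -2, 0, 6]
J_2(6) ⊕ J_1(6) ⊕ J_1(6)

The characteristic polynomial is
  det(x·I − A) = x^4 - 24*x^3 + 216*x^2 - 864*x + 1296 = (x - 6)^4

Eigenvalues and multiplicities (the geometric multiplicity of λ is n − rank(A − λI), which equals the number of Jordan blocks for λ):
  λ = 6: algebraic multiplicity = 4, geometric multiplicity = 3

Determining the block sizes for each eigenvalue:
  λ = 6: 3 blocks summing to 4 forces exactly one block of size 2 and the rest size 1 → block sizes [2, 1, 1]

Assembling the blocks gives a Jordan form
J =
  [6, 1, 0, 0]
  [0, 6, 0, 0]
  [0, 0, 6, 0]
  [0, 0, 0, 6]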